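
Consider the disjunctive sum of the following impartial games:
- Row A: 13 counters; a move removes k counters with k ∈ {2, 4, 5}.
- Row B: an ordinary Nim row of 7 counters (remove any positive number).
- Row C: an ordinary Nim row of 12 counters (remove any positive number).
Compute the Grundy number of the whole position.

8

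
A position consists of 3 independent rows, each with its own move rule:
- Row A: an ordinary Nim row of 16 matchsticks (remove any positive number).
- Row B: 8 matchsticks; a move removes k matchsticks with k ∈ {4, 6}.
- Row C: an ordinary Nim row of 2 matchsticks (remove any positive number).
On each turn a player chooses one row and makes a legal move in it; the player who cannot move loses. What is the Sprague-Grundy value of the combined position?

16

Row A is a plain Nim row of size 16, so its Grundy value is 16.
Build the Grundy sequence for row B with g(k) = mex{g(k−s) : s ∈ {4, 6}, s ≤ k}:
g(0) = mex{} = 0
g(1) = mex{} = 0
g(2) = mex{} = 0
g(3) = mex{} = 0
g(4) = mex{0} = 1
g(5) = mex{0} = 1
g(6) = mex{0} = 1
g(7) = mex{0} = 1
g(8) = mex{0,1} = 2
So g(8) = 2.
Row C is a plain Nim row of size 2, so its Grundy value is 2.
By the Sprague-Grundy theorem, the Grundy value of a sum of independent games is the XOR of the component values.
Combined value = 16 XOR 2 XOR 2 = 16.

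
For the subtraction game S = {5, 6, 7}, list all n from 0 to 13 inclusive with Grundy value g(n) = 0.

0, 1, 2, 3, 4, 12, 13

Build the Grundy sequence with g(k) = mex{g(k−s) : s ∈ {5, 6, 7}, s ≤ k}:
g(0) = mex{} = 0
g(1) = mex{} = 0
g(2) = mex{} = 0
g(3) = mex{} = 0
g(4) = mex{} = 0
g(5) = mex{0} = 1
g(6) = mex{0} = 1
g(7) = mex{0} = 1
g(8) = mex{0} = 1
g(9) = mex{0} = 1
g(10) = mex{0,1} = 2
g(11) = mex{0,1} = 2
g(12) = mex{1} = 0
g(13) = mex{1} = 0
The P-positions (g = 0) in 0..13 are 0, 1, 2, 3, 4, 12, 13.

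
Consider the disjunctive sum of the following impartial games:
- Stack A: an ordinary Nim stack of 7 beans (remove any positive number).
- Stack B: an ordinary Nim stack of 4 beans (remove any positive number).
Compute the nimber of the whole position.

3

Stack A is a plain Nim stack of size 7, so its Grundy value is 7.
Stack B is a plain Nim stack of size 4, so its Grundy value is 4.
By the Sprague-Grundy theorem, the Grundy value of a sum of independent games is the XOR of the component values.
Combined value = 7 XOR 4 = 3.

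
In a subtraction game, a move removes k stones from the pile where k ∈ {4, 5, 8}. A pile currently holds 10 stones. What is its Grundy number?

Compute g(0), g(1), … for moves {4, 5, 8}:
g(0) = mex{} = 0
g(1) = mex{} = 0
g(2) = mex{} = 0
g(3) = mex{} = 0
g(4) = mex{0} = 1
g(5) = mex{0} = 1
g(6) = mex{0} = 1
g(7) = mex{0} = 1
g(8) = mex{0,1} = 2
g(9) = mex{0,1} = 2
g(10) = mex{0,1} = 2
So g(10) = 2.

2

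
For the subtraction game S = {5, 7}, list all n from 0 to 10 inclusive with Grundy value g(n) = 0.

0, 1, 2, 3, 4

Build the Grundy sequence with g(k) = mex{g(k−s) : s ∈ {5, 7}, s ≤ k}:
k:     0  1  2  3  4  5  6  7  8  9 10
g(k):  0  0  0  0  0  1  1  1  1  1  2
The P-positions (g = 0) in 0..10 are 0, 1, 2, 3, 4.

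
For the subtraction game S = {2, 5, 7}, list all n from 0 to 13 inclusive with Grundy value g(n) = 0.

Build the Grundy sequence with g(k) = mex{g(k−s) : s ∈ {2, 5, 7}, s ≤ k}:
g(0) = mex{} = 0
g(1) = mex{} = 0
g(2) = mex{0} = 1
g(3) = mex{0} = 1
g(4) = mex{1} = 0
g(5) = mex{0,1} = 2
g(6) = mex{0} = 1
g(7) = mex{0,1,2} = 3
g(8) = mex{0,1} = 2
g(9) = mex{0,1,3} = 2
g(10) = mex{1,2} = 0
g(11) = mex{0,1,2} = 3
g(12) = mex{0,2,3} = 1
g(13) = mex{1,2,3} = 0
The P-positions (g = 0) in 0..13 are 0, 1, 4, 10, 13.

0, 1, 4, 10, 13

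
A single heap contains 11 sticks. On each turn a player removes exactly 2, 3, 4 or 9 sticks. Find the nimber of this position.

2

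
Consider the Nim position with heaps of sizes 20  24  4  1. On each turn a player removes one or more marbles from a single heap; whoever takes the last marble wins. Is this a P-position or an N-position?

Compute the nim-sum pairwise:
20 ^ 24 = 12
12 ^ 4 = 8
8 ^ 1 = 9
The nim-sum is 9 ≠ 0, so this is an N-position: the player to move can win.

N-position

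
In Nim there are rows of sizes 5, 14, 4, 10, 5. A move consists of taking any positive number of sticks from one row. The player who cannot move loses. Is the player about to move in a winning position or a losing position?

Losing position

Nim-sum: 5 ⊕ 14 ⊕ 4 ⊕ 10 ⊕ 5 = 0.
The nim-sum is 0, so this is a P-position: the player to move is in a losing position under optimal play.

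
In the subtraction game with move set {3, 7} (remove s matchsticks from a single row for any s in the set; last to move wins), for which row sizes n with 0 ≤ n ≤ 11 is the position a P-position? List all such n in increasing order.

0, 1, 2, 6, 10, 11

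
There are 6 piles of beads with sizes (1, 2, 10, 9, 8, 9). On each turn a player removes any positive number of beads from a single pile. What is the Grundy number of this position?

Compute the nim-sum pairwise:
1 XOR 2 = 3
3 XOR 10 = 9
9 XOR 9 = 0
0 XOR 8 = 8
8 XOR 9 = 1

1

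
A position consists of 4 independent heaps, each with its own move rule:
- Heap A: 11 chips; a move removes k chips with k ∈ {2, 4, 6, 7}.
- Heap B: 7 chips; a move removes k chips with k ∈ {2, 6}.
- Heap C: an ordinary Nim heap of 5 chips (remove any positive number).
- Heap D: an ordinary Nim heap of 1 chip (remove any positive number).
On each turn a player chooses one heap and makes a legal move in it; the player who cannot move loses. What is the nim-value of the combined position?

4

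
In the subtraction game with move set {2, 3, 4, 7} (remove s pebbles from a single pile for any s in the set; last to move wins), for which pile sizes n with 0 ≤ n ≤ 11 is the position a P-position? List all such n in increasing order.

0, 1, 6, 11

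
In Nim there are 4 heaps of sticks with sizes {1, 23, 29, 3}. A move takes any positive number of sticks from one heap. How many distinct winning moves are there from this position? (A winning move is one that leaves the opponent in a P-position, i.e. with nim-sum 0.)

1

In binary:
  00001  (1)
  10111  (23)
  11101  (29)
  00011  (3)
  -----
  01000  (8)
The overall nim-sum is X = 8. A heap of size p has a winning move iff p XOR X < p (reduce it to p XOR X).
  1: 1 XOR 8 = 9 ≥ 1 — no move.
  23: 23 XOR 8 = 31 ≥ 23 — no move.
  29: 29 XOR 8 = 21 < 29 — winning move (to 21).
  3: 3 XOR 8 = 11 ≥ 3 — no move.
That gives 1 winning move.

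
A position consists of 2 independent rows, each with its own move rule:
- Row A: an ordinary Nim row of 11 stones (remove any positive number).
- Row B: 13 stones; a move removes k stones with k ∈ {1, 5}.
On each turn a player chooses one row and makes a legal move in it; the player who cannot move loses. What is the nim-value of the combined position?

10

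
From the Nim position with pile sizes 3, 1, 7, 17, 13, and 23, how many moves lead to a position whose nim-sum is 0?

1

Compute the nim-sum pairwise:
3 XOR 1 = 2
2 XOR 7 = 5
5 XOR 17 = 20
20 XOR 13 = 25
25 XOR 23 = 14
The overall nim-sum is X = 14. A pile of size p has a winning move iff p XOR X < p (reduce it to p XOR X).
  3: 3 XOR 14 = 13 ≥ 3 — no move.
  1: 1 XOR 14 = 15 ≥ 1 — no move.
  7: 7 XOR 14 = 9 ≥ 7 — no move.
  17: 17 XOR 14 = 31 ≥ 17 — no move.
  13: 13 XOR 14 = 3 < 13 — winning move (to 3).
  23: 23 XOR 14 = 25 ≥ 23 — no move.
That gives 1 winning move.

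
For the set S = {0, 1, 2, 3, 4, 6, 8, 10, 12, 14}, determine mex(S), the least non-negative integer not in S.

The values 0, 1, 2, 3, 4 are all present; 5 is the first non-negative integer missing from the set.

5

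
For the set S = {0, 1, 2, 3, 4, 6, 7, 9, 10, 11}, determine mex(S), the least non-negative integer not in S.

5

The values 0, 1, 2, 3, 4 are all present; 5 is the first non-negative integer missing from the set.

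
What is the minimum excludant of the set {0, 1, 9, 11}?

2

The values 0, 1 are all present; 2 is the first non-negative integer missing from the set.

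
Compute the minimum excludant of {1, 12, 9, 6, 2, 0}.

The values 0, 1, 2 are all present; 3 is the first non-negative integer missing from the set.

3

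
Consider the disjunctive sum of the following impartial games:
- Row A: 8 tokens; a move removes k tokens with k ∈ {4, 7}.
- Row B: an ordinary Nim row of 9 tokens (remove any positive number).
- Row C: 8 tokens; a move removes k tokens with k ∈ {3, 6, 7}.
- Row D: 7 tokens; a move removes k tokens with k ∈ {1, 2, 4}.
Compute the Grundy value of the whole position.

8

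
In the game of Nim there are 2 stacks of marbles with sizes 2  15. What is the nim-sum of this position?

13

Compute the nim-sum pairwise:
2 XOR 15 = 13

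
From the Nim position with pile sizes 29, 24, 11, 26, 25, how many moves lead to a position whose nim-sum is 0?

Write each in binary and XOR column by column:
  11101  (29)
  11000  (24)
  01011  (11)
  11010  (26)
  11001  (25)
  -----
  01101  (13)
The overall nim-sum is X = 13. A pile of size p has a winning move iff p XOR X < p (reduce it to p XOR X).
  29: 29 XOR 13 = 16 < 29 — winning move (to 16).
  24: 24 XOR 13 = 21 < 24 — winning move (to 21).
  11: 11 XOR 13 = 6 < 11 — winning move (to 6).
  26: 26 XOR 13 = 23 < 26 — winning move (to 23).
  25: 25 XOR 13 = 20 < 25 — winning move (to 20).
That gives 5 winning moves.

5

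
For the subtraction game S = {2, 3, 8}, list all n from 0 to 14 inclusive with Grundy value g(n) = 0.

0, 1, 5, 6, 10, 11

Build the Grundy sequence with g(k) = mex{g(k−s) : s ∈ {2, 3, 8}, s ≤ k}:
g(0) = mex{} = 0
g(1) = mex{} = 0
g(2) = mex{0} = 1
g(3) = mex{0} = 1
g(4) = mex{0,1} = 2
g(5) = mex{1} = 0
g(6) = mex{1,2} = 0
g(7) = mex{0,2} = 1
g(8) = mex{0} = 1
g(9) = mex{0,1} = 2
g(10) = mex{1} = 0
g(11) = mex{1,2} = 0
g(12) = mex{0,2} = 1
g(13) = mex{0} = 1
g(14) = mex{0,1} = 2
The P-positions (g = 0) in 0..14 are 0, 1, 5, 6, 10, 11.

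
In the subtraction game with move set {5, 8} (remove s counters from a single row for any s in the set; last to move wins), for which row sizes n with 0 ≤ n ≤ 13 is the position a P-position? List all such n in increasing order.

0, 1, 2, 3, 4, 13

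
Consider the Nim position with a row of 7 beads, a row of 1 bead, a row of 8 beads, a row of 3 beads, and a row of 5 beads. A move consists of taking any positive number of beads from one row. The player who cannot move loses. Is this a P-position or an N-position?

Compute the nim-sum pairwise:
7 ^ 1 = 6
6 ^ 8 = 14
14 ^ 3 = 13
13 ^ 5 = 8
The nim-sum is 8 ≠ 0, so this is an N-position: the player to move can win.

N-position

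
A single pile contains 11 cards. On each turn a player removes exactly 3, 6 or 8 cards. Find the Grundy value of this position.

0

Build the Grundy sequence with g(k) = mex{g(k−s) : s ∈ {3, 6, 8}, s ≤ k}:
g(0) = mex{} = 0
g(1) = mex{} = 0
g(2) = mex{} = 0
g(3) = mex{0} = 1
g(4) = mex{0} = 1
g(5) = mex{0} = 1
g(6) = mex{0,1} = 2
g(7) = mex{0,1} = 2
g(8) = mex{0,1} = 2
g(9) = mex{0,1,2} = 3
g(10) = mex{0,1,2} = 3
g(11) = mex{1,2} = 0
So g(11) = 0.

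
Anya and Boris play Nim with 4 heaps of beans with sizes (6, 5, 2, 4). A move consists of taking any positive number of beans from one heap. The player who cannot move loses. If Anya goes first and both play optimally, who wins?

In binary:
  110  (6)
  101  (5)
  010  (2)
  100  (4)
  ---
  101  (5)
The nim-sum is 5 ≠ 0, so this is an N-position: the player to move can win; Anya has a winning move.

Anya wins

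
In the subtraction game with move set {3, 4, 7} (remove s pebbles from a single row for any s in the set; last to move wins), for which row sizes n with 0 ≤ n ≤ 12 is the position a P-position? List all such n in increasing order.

0, 1, 2, 10, 11, 12

Compute g(0), g(1), … for moves {3, 4, 7}:
g(0) = mex{} = 0
g(1) = mex{} = 0
g(2) = mex{} = 0
g(3) = mex{0} = 1
g(4) = mex{0} = 1
g(5) = mex{0} = 1
g(6) = mex{0,1} = 2
g(7) = mex{0,1} = 2
g(8) = mex{0,1} = 2
g(9) = mex{0,1,2} = 3
g(10) = mex{1,2} = 0
g(11) = mex{1,2} = 0
g(12) = mex{1,2,3} = 0
The P-positions (g = 0) in 0..12 are 0, 1, 2, 10, 11, 12.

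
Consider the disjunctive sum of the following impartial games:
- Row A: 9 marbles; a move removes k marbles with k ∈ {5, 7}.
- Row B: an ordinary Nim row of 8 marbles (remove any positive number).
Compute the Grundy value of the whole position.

9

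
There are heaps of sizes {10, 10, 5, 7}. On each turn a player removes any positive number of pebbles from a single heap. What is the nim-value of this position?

In binary:
  1010  (10)
  1010  (10)
  0101  (5)
  0111  (7)
  ----
  0010  (2)

2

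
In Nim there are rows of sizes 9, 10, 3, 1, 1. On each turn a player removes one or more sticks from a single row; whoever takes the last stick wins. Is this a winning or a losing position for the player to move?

Losing position

Nim-sum: 9 ⊕ 10 ⊕ 3 ⊕ 1 ⊕ 1 = 0.
The nim-sum is 0, so this is a P-position: the player to move is in a losing position under optimal play.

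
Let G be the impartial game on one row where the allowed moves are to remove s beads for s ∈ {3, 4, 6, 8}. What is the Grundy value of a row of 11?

Compute g(0), g(1), … for moves {3, 4, 6, 8}:
k:     0  1  2  3  4  5  6  7  8  9 10 11
g(k):  0  0  0  1  1  1  2  2  2  3  3  0
So g(11) = 0.

0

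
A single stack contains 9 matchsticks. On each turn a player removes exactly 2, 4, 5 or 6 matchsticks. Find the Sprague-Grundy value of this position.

Build the Grundy sequence with g(k) = mex{g(k−s) : s ∈ {2, 4, 5, 6}, s ≤ k}:
k:     0  1  2  3  4  5  6  7  8  9
g(k):  0  0  1  1  2  2  3  3  0  0
So g(9) = 0.

0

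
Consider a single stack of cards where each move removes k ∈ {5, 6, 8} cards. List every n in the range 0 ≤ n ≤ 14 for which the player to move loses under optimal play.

0, 1, 2, 3, 4, 13, 14

Compute g(0), g(1), … for moves {5, 6, 8}:
g(0) = mex{} = 0
g(1) = mex{} = 0
g(2) = mex{} = 0
g(3) = mex{} = 0
g(4) = mex{} = 0
g(5) = mex{0} = 1
g(6) = mex{0} = 1
g(7) = mex{0} = 1
g(8) = mex{0} = 1
g(9) = mex{0} = 1
g(10) = mex{0,1} = 2
g(11) = mex{0,1} = 2
g(12) = mex{0,1} = 2
g(13) = mex{1} = 0
g(14) = mex{1} = 0
The P-positions (g = 0) in 0..14 are 0, 1, 2, 3, 4, 13, 14.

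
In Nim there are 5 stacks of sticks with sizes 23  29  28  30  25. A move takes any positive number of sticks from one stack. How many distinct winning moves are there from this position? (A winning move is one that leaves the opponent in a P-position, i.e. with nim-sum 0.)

5

Nim-sum: 23 ^ 29 ^ 28 ^ 30 ^ 25 = 17.
The overall nim-sum is X = 17. A stack of size p has a winning move iff p XOR X < p (reduce it to p XOR X).
  23: 23 XOR 17 = 6 < 23 — winning move (to 6).
  29: 29 XOR 17 = 12 < 29 — winning move (to 12).
  28: 28 XOR 17 = 13 < 28 — winning move (to 13).
  30: 30 XOR 17 = 15 < 30 — winning move (to 15).
  25: 25 XOR 17 = 8 < 25 — winning move (to 8).
That gives 5 winning moves.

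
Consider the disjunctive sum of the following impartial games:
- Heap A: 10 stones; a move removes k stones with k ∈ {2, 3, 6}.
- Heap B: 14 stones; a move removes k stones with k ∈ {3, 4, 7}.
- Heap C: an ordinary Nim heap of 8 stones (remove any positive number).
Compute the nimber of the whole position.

9

For heap A, compute g(0), g(1), … with moves {2, 3, 6}:
k:     0  1  2  3  4  5  6  7  8  9 10
g(k):  0  0  1  1  2  0  3  1  2  0  0
So g(10) = 0.
Build the Grundy sequence for heap B with g(k) = mex{g(k−s) : s ∈ {3, 4, 7}, s ≤ k}:
k:     0  1  2  3  4  5  6  7  8  9 10 11 12 13 14
g(k):  0  0  0  1  1  1  2  2  2  3  0  0  0  1  1
So g(14) = 1.
Heap C is a plain Nim heap of size 8, so its Grundy value is 8.
By the Sprague-Grundy theorem, the Grundy value of a sum of independent games is the XOR of the component values.
Combined value = 0 ⊕ 1 ⊕ 8 = 9.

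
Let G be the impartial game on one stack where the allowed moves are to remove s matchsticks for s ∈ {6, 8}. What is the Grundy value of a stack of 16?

Grundy values for subtraction set {6, 8}:
k:     0  1  2  3  4  5  6  7  8  9 10 11 12 13 14 15 16
g(k):  0  0  0  0  0  0  1  1  1  1  1  1  2  2  0  0  0
So g(16) = 0.

0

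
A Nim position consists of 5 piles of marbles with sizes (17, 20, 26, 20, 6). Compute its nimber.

13

Nim-sum: 17 XOR 20 XOR 26 XOR 20 XOR 6 = 13.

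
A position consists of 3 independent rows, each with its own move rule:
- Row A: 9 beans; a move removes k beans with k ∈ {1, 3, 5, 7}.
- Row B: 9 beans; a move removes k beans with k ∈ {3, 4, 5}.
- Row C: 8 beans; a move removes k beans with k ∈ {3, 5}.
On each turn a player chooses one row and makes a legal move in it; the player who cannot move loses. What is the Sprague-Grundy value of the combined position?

1

Build the Grundy sequence for row A with g(k) = mex{g(k−s) : s ∈ {1, 3, 5, 7}, s ≤ k}:
g(0) = mex{} = 0
g(1) = mex{0} = 1
g(2) = mex{1} = 0
g(3) = mex{0} = 1
g(4) = mex{1} = 0
g(5) = mex{0} = 1
g(6) = mex{1} = 0
g(7) = mex{0} = 1
g(8) = mex{1} = 0
g(9) = mex{0} = 1
So g(9) = 1.
For row B, compute g(0), g(1), … with moves {3, 4, 5}:
g(0) = mex{} = 0
g(1) = mex{} = 0
g(2) = mex{} = 0
g(3) = mex{0} = 1
g(4) = mex{0} = 1
g(5) = mex{0} = 1
g(6) = mex{0,1} = 2
g(7) = mex{0,1} = 2
g(8) = mex{1} = 0
g(9) = mex{1,2} = 0
So g(9) = 0.
For row C, compute g(0), g(1), … with moves {3, 5}:
g(0) = mex{} = 0
g(1) = mex{} = 0
g(2) = mex{} = 0
g(3) = mex{0} = 1
g(4) = mex{0} = 1
g(5) = mex{0} = 1
g(6) = mex{0,1} = 2
g(7) = mex{0,1} = 2
g(8) = mex{1} = 0
So g(8) = 0.
The value of a disjunctive sum is the nim-sum of the parts.
Combined value = 1 XOR 0 XOR 0 = 1.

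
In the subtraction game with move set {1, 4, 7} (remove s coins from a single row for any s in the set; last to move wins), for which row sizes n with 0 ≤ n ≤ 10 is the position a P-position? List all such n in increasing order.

0, 2, 5, 8, 10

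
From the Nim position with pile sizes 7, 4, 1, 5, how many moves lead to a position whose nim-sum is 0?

Nim-sum: 7 ^ 4 ^ 1 ^ 5 = 7.
The overall nim-sum is X = 7. A pile of size p has a winning move iff p XOR X < p (reduce it to p XOR X).
  7: 7 XOR 7 = 0 < 7 — winning move (to 0).
  4: 4 XOR 7 = 3 < 4 — winning move (to 3).
  1: 1 XOR 7 = 6 ≥ 1 — no move.
  5: 5 XOR 7 = 2 < 5 — winning move (to 2).
That gives 3 winning moves.

3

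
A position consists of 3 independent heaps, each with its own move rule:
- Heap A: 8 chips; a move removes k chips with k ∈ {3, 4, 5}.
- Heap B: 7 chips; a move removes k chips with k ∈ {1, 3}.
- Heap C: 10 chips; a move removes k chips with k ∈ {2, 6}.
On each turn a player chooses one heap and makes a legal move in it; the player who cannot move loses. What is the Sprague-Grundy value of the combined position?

For heap A, compute g(0), g(1), … with moves {3, 4, 5}:
g(0) = mex{} = 0
g(1) = mex{} = 0
g(2) = mex{} = 0
g(3) = mex{0} = 1
g(4) = mex{0} = 1
g(5) = mex{0} = 1
g(6) = mex{0,1} = 2
g(7) = mex{0,1} = 2
g(8) = mex{1} = 0
So g(8) = 0.
Build the Grundy sequence for heap B with g(k) = mex{g(k−s) : s ∈ {1, 3}, s ≤ k}:
k:     0  1  2  3  4  5  6  7
g(k):  0  1  0  1  0  1  0  1
So g(7) = 1.
For heap C, compute g(0), g(1), … with moves {2, 6}:
g(0) = mex{} = 0
g(1) = mex{} = 0
g(2) = mex{0} = 1
g(3) = mex{0} = 1
g(4) = mex{1} = 0
g(5) = mex{1} = 0
g(6) = mex{0} = 1
g(7) = mex{0} = 1
g(8) = mex{1} = 0
g(9) = mex{1} = 0
g(10) = mex{0} = 1
So g(10) = 1.
By the Sprague-Grundy theorem, the Grundy value of a sum of independent games is the XOR of the component values.
Combined value = 0 XOR 1 XOR 1 = 0.

0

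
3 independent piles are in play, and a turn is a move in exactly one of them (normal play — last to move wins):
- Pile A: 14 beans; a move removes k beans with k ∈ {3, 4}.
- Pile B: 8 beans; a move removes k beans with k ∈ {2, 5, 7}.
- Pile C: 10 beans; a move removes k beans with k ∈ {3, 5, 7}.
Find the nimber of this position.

2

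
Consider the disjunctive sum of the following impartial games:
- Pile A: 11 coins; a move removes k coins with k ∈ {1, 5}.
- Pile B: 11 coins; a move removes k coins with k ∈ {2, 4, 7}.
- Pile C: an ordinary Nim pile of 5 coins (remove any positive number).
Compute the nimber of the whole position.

5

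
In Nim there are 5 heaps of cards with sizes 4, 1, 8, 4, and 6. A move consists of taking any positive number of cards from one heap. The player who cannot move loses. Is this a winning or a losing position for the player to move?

Winning position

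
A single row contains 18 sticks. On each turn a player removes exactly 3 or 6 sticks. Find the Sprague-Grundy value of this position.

Grundy values for subtraction set {3, 6}:
k:     0  1  2  3  4  5  6  7  8  9 10 11 12 13 14 15 16 17 18
g(k):  0  0  0  1  1  1  2  2  2  0  0  0  1  1  1  2  2  2  0
So g(18) = 0.

0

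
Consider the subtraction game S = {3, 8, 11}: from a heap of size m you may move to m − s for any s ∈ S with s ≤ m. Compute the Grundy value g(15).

Compute g(0), g(1), … for moves {3, 8, 11}:
k:     0  1  2  3  4  5  6  7  8  9 10 11 12 13 14 15
g(k):  0  0  0  1  1  1  0  0  2  1  1  3  2  2  2  3
So g(15) = 3.

3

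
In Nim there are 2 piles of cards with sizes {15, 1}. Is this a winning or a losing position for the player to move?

Winning position

Compute the nim-sum pairwise:
15 XOR 1 = 14
The nim-sum is 14 ≠ 0, so this is an N-position: the player to move can win.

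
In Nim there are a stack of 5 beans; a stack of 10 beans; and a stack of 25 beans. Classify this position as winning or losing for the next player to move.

Compute the nim-sum pairwise:
5 XOR 10 = 15
15 XOR 25 = 22
The nim-sum is 22 ≠ 0, so this is an N-position: the player to move can win.

Winning position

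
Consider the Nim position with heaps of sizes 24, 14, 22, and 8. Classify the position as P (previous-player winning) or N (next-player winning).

Write each in binary and XOR column by column:
  11000  (24)
  01110  (14)
  10110  (22)
  01000  (8)
  -----
  01000  (8)
The nim-sum is 8 ≠ 0, so this is an N-position: the player to move can win.

N-position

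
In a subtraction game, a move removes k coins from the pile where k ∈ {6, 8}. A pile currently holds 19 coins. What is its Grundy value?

0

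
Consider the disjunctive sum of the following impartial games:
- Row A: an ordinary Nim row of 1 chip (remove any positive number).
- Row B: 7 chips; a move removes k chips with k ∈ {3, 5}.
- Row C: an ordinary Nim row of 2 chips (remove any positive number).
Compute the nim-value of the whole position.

Row A is a plain Nim row of size 1, so its Grundy value is 1.
Grundy values for row B (subtraction set {3, 5}):
k:     0  1  2  3  4  5  6  7
g(k):  0  0  0  1  1  1  2  2
So g(7) = 2.
Row C is a plain Nim row of size 2, so its Grundy value is 2.
The value of a disjunctive sum is the nim-sum of the parts.
Combined value = 1 XOR 2 XOR 2 = 1.

1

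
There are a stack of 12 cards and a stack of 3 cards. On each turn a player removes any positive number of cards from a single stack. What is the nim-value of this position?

15

Write each in binary and XOR column by column:
  1100  (12)
  0011  (3)
  ----
  1111  (15)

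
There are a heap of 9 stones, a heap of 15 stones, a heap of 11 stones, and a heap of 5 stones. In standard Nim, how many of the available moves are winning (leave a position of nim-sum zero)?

3

In binary:
  1001  (9)
  1111  (15)
  1011  (11)
  0101  (5)
  ----
  1000  (8)
The overall nim-sum is X = 8. A heap of size p has a winning move iff p XOR X < p (reduce it to p XOR X).
  9: 9 XOR 8 = 1 < 9 — winning move (to 1).
  15: 15 XOR 8 = 7 < 15 — winning move (to 7).
  11: 11 XOR 8 = 3 < 11 — winning move (to 3).
  5: 5 XOR 8 = 13 ≥ 5 — no move.
That gives 3 winning moves.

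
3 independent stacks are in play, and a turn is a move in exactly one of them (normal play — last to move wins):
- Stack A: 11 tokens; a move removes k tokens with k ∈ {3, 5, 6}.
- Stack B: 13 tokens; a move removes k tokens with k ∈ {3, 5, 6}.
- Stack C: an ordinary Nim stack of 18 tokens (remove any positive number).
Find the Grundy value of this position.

19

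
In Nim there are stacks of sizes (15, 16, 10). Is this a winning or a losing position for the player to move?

In binary:
  01111  (15)
  10000  (16)
  01010  (10)
  -----
  10101  (21)
The nim-sum is 21 ≠ 0, so this is an N-position: the player to move can win.

Winning position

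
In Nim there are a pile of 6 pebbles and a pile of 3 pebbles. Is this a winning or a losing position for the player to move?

Winning position

Compute the nim-sum pairwise:
6 ⊕ 3 = 5
The nim-sum is 5 ≠ 0, so this is an N-position: the player to move can win.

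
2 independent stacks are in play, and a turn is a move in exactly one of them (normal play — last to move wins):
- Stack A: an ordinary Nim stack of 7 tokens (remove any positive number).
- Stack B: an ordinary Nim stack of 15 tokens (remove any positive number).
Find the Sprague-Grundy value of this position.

Stack A is a plain Nim stack of size 7, so its Grundy value is 7.
Stack B is a plain Nim stack of size 15, so its Grundy value is 15.
The value of a disjunctive sum is the nim-sum of the parts.
Combined value = 7 XOR 15 = 8.

8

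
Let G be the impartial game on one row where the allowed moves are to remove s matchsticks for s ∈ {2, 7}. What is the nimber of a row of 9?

Compute g(0), g(1), … for moves {2, 7}:
g(0) = mex{} = 0
g(1) = mex{} = 0
g(2) = mex{0} = 1
g(3) = mex{0} = 1
g(4) = mex{1} = 0
g(5) = mex{1} = 0
g(6) = mex{0} = 1
g(7) = mex{0} = 1
g(8) = mex{0,1} = 2
g(9) = mex{1} = 0
So g(9) = 0.

0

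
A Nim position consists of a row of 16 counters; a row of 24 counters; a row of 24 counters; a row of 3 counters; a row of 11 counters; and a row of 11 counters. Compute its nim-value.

19

Compute the nim-sum pairwise:
16 ⊕ 24 = 8
8 ⊕ 24 = 16
16 ⊕ 3 = 19
19 ⊕ 11 = 24
24 ⊕ 11 = 19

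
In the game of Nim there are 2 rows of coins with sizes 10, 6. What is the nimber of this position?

Nim-sum: 10 ^ 6 = 12.

12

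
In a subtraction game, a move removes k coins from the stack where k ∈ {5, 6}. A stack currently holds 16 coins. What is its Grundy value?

1

Grundy values for subtraction set {5, 6}:
k:     0  1  2  3  4  5  6  7  8  9 10 11 12 13 14 15 16
g(k):  0  0  0  0  0  1  1  1  1  1  2  0  0  0  0  0  1
So g(16) = 1.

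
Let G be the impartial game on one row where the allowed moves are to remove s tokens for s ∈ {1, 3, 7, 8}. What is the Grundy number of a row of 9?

Build the Grundy sequence with g(k) = mex{g(k−s) : s ∈ {1, 3, 7, 8}, s ≤ k}:
g(0) = mex{} = 0
g(1) = mex{0} = 1
g(2) = mex{1} = 0
g(3) = mex{0} = 1
g(4) = mex{1} = 0
g(5) = mex{0} = 1
g(6) = mex{1} = 0
g(7) = mex{0} = 1
g(8) = mex{0,1} = 2
g(9) = mex{0,1,2} = 3
So g(9) = 3.

3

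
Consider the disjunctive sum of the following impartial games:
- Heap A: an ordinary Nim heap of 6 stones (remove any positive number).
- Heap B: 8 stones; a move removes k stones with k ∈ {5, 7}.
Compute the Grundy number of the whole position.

7

Heap A is a plain Nim heap of size 6, so its Grundy value is 6.
Grundy values for heap B (subtraction set {5, 7}):
k:     0  1  2  3  4  5  6  7  8
g(k):  0  0  0  0  0  1  1  1  1
So g(8) = 1.
By the Sprague-Grundy theorem, the Grundy value of a sum of independent games is the XOR of the component values.
Combined value = 6 ⊕ 1 = 7.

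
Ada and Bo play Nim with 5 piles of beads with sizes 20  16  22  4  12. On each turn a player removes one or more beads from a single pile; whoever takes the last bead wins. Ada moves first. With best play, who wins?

Ada wins

Bitwise XOR of the heap sizes:
  10100  (20)
  10000  (16)
  10110  (22)
  00100  (4)
  01100  (12)
  -----
  11010  (26)
The nim-sum is 26 ≠ 0, so this is an N-position: the player to move can win; Ada has a winning move.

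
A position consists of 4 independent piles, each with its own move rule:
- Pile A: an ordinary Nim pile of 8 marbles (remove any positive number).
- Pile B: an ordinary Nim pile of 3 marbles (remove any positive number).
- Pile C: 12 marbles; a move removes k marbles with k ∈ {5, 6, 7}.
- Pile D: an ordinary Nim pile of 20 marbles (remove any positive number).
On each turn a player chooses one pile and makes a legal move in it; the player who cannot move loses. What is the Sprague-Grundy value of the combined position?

31

Pile A is a plain Nim pile of size 8, so its Grundy value is 8.
Pile B is a plain Nim pile of size 3, so its Grundy value is 3.
Grundy values for pile C (subtraction set {5, 6, 7}):
g(0) = mex{} = 0
g(1) = mex{} = 0
g(2) = mex{} = 0
g(3) = mex{} = 0
g(4) = mex{} = 0
g(5) = mex{0} = 1
g(6) = mex{0} = 1
g(7) = mex{0} = 1
g(8) = mex{0} = 1
g(9) = mex{0} = 1
g(10) = mex{0,1} = 2
g(11) = mex{0,1} = 2
g(12) = mex{1} = 0
So g(12) = 0.
Pile D is a plain Nim pile of size 20, so its Grundy value is 20.
By the Sprague-Grundy theorem, the Grundy value of a sum of independent games is the XOR of the component values.
Combined value = 8 ⊕ 3 ⊕ 0 ⊕ 20 = 31.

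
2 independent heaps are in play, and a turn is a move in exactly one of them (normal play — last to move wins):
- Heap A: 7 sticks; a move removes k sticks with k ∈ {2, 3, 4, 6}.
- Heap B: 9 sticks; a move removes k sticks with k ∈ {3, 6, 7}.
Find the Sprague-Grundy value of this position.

Build the Grundy sequence for heap A with g(k) = mex{g(k−s) : s ∈ {2, 3, 4, 6}, s ≤ k}:
g(0) = mex{} = 0
g(1) = mex{} = 0
g(2) = mex{0} = 1
g(3) = mex{0} = 1
g(4) = mex{0,1} = 2
g(5) = mex{0,1} = 2
g(6) = mex{0,1,2} = 3
g(7) = mex{0,1,2} = 3
So g(7) = 3.
Grundy values for heap B (subtraction set {3, 6, 7}):
g(0) = mex{} = 0
g(1) = mex{} = 0
g(2) = mex{} = 0
g(3) = mex{0} = 1
g(4) = mex{0} = 1
g(5) = mex{0} = 1
g(6) = mex{0,1} = 2
g(7) = mex{0,1} = 2
g(8) = mex{0,1} = 2
g(9) = mex{0,1,2} = 3
So g(9) = 3.
By the Sprague-Grundy theorem, the Grundy value of a sum of independent games is the XOR of the component values.
Combined value = 3 ⊕ 3 = 0.

0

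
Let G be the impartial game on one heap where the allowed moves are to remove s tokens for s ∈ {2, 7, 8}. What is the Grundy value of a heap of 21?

Grundy values for subtraction set {2, 7, 8}:
k:     0  1  2  3  4  5  6  7  8  9 10 11 12 13 14 15 16 17 18 19 20 21
g(k):  0  0  1  1  0  0  1  1  2  2  0  3  1  2  0  0  1  1  2  0  0  1
So g(21) = 1.

1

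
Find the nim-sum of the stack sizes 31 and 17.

Compute the nim-sum pairwise:
31 ^ 17 = 14

14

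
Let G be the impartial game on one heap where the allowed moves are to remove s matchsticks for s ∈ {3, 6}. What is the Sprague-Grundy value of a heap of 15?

Grundy values for subtraction set {3, 6}:
k:     0  1  2  3  4  5  6  7  8  9 10 11 12 13 14 15
g(k):  0  0  0  1  1  1  2  2  2  0  0  0  1  1  1  2
So g(15) = 2.

2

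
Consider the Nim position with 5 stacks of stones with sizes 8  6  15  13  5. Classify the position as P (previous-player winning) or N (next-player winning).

Compute the nim-sum pairwise:
8 ^ 6 = 14
14 ^ 15 = 1
1 ^ 13 = 12
12 ^ 5 = 9
The nim-sum is 9 ≠ 0, so this is an N-position: the player to move can win.

N-position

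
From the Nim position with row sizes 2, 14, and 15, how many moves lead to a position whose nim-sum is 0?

3

Compute the nim-sum pairwise:
2 ^ 14 = 12
12 ^ 15 = 3
The overall nim-sum is X = 3. A row of size p has a winning move iff p XOR X < p (reduce it to p XOR X).
  2: 2 XOR 3 = 1 < 2 — winning move (to 1).
  14: 14 XOR 3 = 13 < 14 — winning move (to 13).
  15: 15 XOR 3 = 12 < 15 — winning move (to 12).
That gives 3 winning moves.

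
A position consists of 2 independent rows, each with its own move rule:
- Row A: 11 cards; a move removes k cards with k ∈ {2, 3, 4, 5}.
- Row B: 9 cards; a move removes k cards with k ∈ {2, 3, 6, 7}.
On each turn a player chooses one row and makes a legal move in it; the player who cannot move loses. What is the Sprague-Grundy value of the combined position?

Build the Grundy sequence for row A with g(k) = mex{g(k−s) : s ∈ {2, 3, 4, 5}, s ≤ k}:
g(0) = mex{} = 0
g(1) = mex{} = 0
g(2) = mex{0} = 1
g(3) = mex{0} = 1
g(4) = mex{0,1} = 2
g(5) = mex{0,1} = 2
g(6) = mex{0,1,2} = 3
g(7) = mex{1,2} = 0
g(8) = mex{1,2,3} = 0
g(9) = mex{0,2,3} = 1
g(10) = mex{0,2,3} = 1
g(11) = mex{0,1,3} = 2
So g(11) = 2.
For row B, compute g(0), g(1), … with moves {2, 3, 6, 7}:
g(0) = mex{} = 0
g(1) = mex{} = 0
g(2) = mex{0} = 1
g(3) = mex{0} = 1
g(4) = mex{0,1} = 2
g(5) = mex{1} = 0
g(6) = mex{0,1,2} = 3
g(7) = mex{0,2} = 1
g(8) = mex{0,1,3} = 2
g(9) = mex{1,3} = 0
So g(9) = 0.
The value of a disjunctive sum is the nim-sum of the parts.
Combined value = 2 XOR 0 = 2.

2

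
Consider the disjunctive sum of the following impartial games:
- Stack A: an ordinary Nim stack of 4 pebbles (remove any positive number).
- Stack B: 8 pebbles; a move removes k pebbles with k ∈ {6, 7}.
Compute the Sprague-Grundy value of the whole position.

5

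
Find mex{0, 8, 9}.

1

0 is in the set but 1 is not, so the mex is 1.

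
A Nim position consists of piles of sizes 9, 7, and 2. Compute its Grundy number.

12

Nim-sum: 9 XOR 7 XOR 2 = 12.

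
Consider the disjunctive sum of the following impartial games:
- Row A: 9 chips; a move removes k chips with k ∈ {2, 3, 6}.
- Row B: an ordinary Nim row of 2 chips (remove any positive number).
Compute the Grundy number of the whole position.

2

Grundy values for row A (subtraction set {2, 3, 6}):
g(0) = mex{} = 0
g(1) = mex{} = 0
g(2) = mex{0} = 1
g(3) = mex{0} = 1
g(4) = mex{0,1} = 2
g(5) = mex{1} = 0
g(6) = mex{0,1,2} = 3
g(7) = mex{0,2} = 1
g(8) = mex{0,1,3} = 2
g(9) = mex{1,3} = 0
So g(9) = 0.
Row B is a plain Nim row of size 2, so its Grundy value is 2.
The value of a disjunctive sum is the nim-sum of the parts.
Combined value = 0 XOR 2 = 2.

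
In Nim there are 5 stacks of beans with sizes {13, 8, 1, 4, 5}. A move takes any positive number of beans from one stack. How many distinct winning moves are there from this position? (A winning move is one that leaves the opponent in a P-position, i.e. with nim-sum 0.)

Compute the nim-sum pairwise:
13 XOR 8 = 5
5 XOR 1 = 4
4 XOR 4 = 0
0 XOR 5 = 5
The overall nim-sum is X = 5. A stack of size p has a winning move iff p XOR X < p (reduce it to p XOR X).
  13: 13 XOR 5 = 8 < 13 — winning move (to 8).
  8: 8 XOR 5 = 13 ≥ 8 — no move.
  1: 1 XOR 5 = 4 ≥ 1 — no move.
  4: 4 XOR 5 = 1 < 4 — winning move (to 1).
  5: 5 XOR 5 = 0 < 5 — winning move (to 0).
That gives 3 winning moves.

3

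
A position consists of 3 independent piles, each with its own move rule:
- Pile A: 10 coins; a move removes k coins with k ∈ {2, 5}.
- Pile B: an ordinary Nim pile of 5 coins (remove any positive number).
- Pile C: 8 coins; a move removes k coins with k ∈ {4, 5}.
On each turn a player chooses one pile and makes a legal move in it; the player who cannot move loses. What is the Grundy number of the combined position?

6

Build the Grundy sequence for pile A with g(k) = mex{g(k−s) : s ∈ {2, 5}, s ≤ k}:
g(0) = mex{} = 0
g(1) = mex{} = 0
g(2) = mex{0} = 1
g(3) = mex{0} = 1
g(4) = mex{1} = 0
g(5) = mex{0,1} = 2
g(6) = mex{0} = 1
g(7) = mex{1,2} = 0
g(8) = mex{1} = 0
g(9) = mex{0} = 1
g(10) = mex{0,2} = 1
So g(10) = 1.
Pile B is a plain Nim pile of size 5, so its Grundy value is 5.
For pile C, compute g(0), g(1), … with moves {4, 5}:
g(0) = mex{} = 0
g(1) = mex{} = 0
g(2) = mex{} = 0
g(3) = mex{} = 0
g(4) = mex{0} = 1
g(5) = mex{0} = 1
g(6) = mex{0} = 1
g(7) = mex{0} = 1
g(8) = mex{0,1} = 2
So g(8) = 2.
By the Sprague-Grundy theorem, the Grundy value of a sum of independent games is the XOR of the component values.
Combined value = 1 ⊕ 5 ⊕ 2 = 6.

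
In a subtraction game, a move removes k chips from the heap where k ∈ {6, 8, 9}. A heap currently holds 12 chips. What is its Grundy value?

2

Build the Grundy sequence with g(k) = mex{g(k−s) : s ∈ {6, 8, 9}, s ≤ k}:
g(0) = mex{} = 0
g(1) = mex{} = 0
g(2) = mex{} = 0
g(3) = mex{} = 0
g(4) = mex{} = 0
g(5) = mex{} = 0
g(6) = mex{0} = 1
g(7) = mex{0} = 1
g(8) = mex{0} = 1
g(9) = mex{0} = 1
g(10) = mex{0} = 1
g(11) = mex{0} = 1
g(12) = mex{0,1} = 2
So g(12) = 2.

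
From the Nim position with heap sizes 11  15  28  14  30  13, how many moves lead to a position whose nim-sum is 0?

5

Nim-sum: 11 XOR 15 XOR 28 XOR 14 XOR 30 XOR 13 = 5.
The overall nim-sum is X = 5. A heap of size p has a winning move iff p XOR X < p (reduce it to p XOR X).
  11: 11 XOR 5 = 14 ≥ 11 — no move.
  15: 15 XOR 5 = 10 < 15 — winning move (to 10).
  28: 28 XOR 5 = 25 < 28 — winning move (to 25).
  14: 14 XOR 5 = 11 < 14 — winning move (to 11).
  30: 30 XOR 5 = 27 < 30 — winning move (to 27).
  13: 13 XOR 5 = 8 < 13 — winning move (to 8).
That gives 5 winning moves.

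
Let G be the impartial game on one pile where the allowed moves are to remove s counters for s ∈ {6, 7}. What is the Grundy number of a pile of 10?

1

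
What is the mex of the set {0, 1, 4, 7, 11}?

2

The values 0, 1 are all present; 2 is the first non-negative integer missing from the set.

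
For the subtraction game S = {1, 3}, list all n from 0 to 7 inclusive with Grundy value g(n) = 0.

Build the Grundy sequence with g(k) = mex{g(k−s) : s ∈ {1, 3}, s ≤ k}:
g(0) = mex{} = 0
g(1) = mex{0} = 1
g(2) = mex{1} = 0
g(3) = mex{0} = 1
g(4) = mex{1} = 0
g(5) = mex{0} = 1
g(6) = mex{1} = 0
g(7) = mex{0} = 1
The P-positions (g = 0) in 0..7 are 0, 2, 4, 6.

0, 2, 4, 6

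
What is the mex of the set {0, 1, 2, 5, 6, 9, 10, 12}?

3

The values 0, 1, 2 are all present; 3 is the first non-negative integer missing from the set.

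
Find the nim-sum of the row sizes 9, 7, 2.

12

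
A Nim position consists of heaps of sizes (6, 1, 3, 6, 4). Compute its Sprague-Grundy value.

6

In binary:
  110  (6)
  001  (1)
  011  (3)
  110  (6)
  100  (4)
  ---
  110  (6)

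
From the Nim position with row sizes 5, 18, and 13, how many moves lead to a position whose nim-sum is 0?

1

Compute the nim-sum pairwise:
5 ^ 18 = 23
23 ^ 13 = 26
The overall nim-sum is X = 26. A row of size p has a winning move iff p XOR X < p (reduce it to p XOR X).
  5: 5 XOR 26 = 31 ≥ 5 — no move.
  18: 18 XOR 26 = 8 < 18 — winning move (to 8).
  13: 13 XOR 26 = 23 ≥ 13 — no move.
That gives 1 winning move.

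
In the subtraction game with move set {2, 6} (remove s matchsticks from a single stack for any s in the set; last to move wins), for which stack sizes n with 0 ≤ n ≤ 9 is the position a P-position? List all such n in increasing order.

0, 1, 4, 5, 8, 9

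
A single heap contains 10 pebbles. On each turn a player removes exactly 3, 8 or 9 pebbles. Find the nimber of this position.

1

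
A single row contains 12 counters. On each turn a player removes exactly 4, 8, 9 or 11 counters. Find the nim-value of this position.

3

Build the Grundy sequence with g(k) = mex{g(k−s) : s ∈ {4, 8, 9, 11}, s ≤ k}:
g(0) = mex{} = 0
g(1) = mex{} = 0
g(2) = mex{} = 0
g(3) = mex{} = 0
g(4) = mex{0} = 1
g(5) = mex{0} = 1
g(6) = mex{0} = 1
g(7) = mex{0} = 1
g(8) = mex{0,1} = 2
g(9) = mex{0,1} = 2
g(10) = mex{0,1} = 2
g(11) = mex{0,1} = 2
g(12) = mex{0,1,2} = 3
So g(12) = 3.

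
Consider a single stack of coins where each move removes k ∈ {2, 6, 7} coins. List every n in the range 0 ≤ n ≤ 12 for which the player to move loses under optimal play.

Grundy values for subtraction set {2, 6, 7}:
g(0) = mex{} = 0
g(1) = mex{} = 0
g(2) = mex{0} = 1
g(3) = mex{0} = 1
g(4) = mex{1} = 0
g(5) = mex{1} = 0
g(6) = mex{0} = 1
g(7) = mex{0} = 1
g(8) = mex{0,1} = 2
g(9) = mex{1} = 0
g(10) = mex{0,1,2} = 3
g(11) = mex{0} = 1
g(12) = mex{0,1,3} = 2
The P-positions (g = 0) in 0..12 are 0, 1, 4, 5, 9.

0, 1, 4, 5, 9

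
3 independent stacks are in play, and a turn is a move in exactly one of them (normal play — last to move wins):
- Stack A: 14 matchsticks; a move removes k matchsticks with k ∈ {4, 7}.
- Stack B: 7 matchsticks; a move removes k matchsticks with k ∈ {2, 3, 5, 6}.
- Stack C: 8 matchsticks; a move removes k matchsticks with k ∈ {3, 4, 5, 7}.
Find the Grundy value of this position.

Build the Grundy sequence for stack A with g(k) = mex{g(k−s) : s ∈ {4, 7}, s ≤ k}:
k:     0  1  2  3  4  5  6  7  8  9 10 11 12 13 14
g(k):  0  0  0  0  1  1  1  1  2  2  2  0  0  0  0
So g(14) = 0.
Grundy values for stack B (subtraction set {2, 3, 5, 6}):
k:     0  1  2  3  4  5  6  7
g(k):  0  0  1  1  2  2  3  3
So g(7) = 3.
For stack C, compute g(0), g(1), … with moves {3, 4, 5, 7}:
k:     0  1  2  3  4  5  6  7  8
g(k):  0  0  0  1  1  1  2  2  2
So g(8) = 2.
The value of a disjunctive sum is the nim-sum of the parts.
Combined value = 0 XOR 3 XOR 2 = 1.

1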